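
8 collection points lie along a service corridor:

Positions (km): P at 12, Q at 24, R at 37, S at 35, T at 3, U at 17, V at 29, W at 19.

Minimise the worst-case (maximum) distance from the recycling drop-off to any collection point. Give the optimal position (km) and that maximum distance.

The 1-center on a line is the midpoint of the two extreme points: leftmost at 3, rightmost at 37.
Optimal location = (3 + 37)/2 = 20; maximum distance = (37 − 3)/2 = 17.

location 20, max distance 17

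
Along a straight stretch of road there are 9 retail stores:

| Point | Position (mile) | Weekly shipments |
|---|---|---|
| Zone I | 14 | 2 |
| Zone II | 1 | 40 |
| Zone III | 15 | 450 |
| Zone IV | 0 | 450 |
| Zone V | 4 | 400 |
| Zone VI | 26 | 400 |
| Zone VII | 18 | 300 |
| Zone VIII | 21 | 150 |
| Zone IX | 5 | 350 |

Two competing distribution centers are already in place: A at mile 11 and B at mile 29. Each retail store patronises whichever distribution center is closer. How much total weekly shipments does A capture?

1992

The indifferent point is the midpoint (11+29)/2 = 20; retail stores left of it (closer to A at 11) go to A, those right go to B.
  Zone IV at 0 (w=450) → A
  Zone II at 1 (w=40) → A
  Zone V at 4 (w=400) → A
  Zone IX at 5 (w=350) → A
  Zone I at 14 (w=2) → A
  Zone III at 15 (w=450) → A
  Zone VII at 18 (w=300) → A
  Zone VIII at 21 (w=150) → B
  Zone VI at 26 (w=400) → B
A captures 1992; B captures 550.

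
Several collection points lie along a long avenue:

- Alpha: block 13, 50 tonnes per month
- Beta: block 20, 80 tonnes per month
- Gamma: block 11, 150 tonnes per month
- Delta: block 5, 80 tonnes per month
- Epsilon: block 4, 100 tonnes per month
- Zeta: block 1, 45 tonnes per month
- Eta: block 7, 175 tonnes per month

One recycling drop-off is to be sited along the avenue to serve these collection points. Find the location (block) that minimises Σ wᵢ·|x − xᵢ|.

x = 7

For a sum of weighted absolute distances on a line, the optimum is the weighted median (not the mean). Total weight W = 680; half-weight = 340.
Sort by position and accumulate weight:
  block 1 (Zeta, w=45) → cum 45
  block 4 (Epsilon, w=100) → cum 145
  block 5 (Delta, w=80) → cum 225
  block 7 (Eta, w=175) → cum 400  ≥ 340 → median here
  block 11 (Gamma, w=150) → cum 550
  block 13 (Alpha, w=50) → cum 600
  block 20 (Beta, w=80) → cum 680
Optimal location: block 7.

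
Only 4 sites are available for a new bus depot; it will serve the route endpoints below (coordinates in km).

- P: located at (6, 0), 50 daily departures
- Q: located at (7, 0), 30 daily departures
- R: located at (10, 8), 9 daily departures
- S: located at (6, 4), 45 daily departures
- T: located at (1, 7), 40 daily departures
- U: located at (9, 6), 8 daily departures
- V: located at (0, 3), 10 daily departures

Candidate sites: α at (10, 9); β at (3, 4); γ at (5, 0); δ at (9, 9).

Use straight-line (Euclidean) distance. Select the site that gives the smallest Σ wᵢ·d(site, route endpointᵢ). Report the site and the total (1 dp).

γ, total 818.9 km

Total weighted distance at each candidate:
  α (10, 9): total = 1584.9
  β (3, 4): total = 853.7
  γ (5, 0): total = 818.9
  δ (9, 9): total = 1488.1
Minimum is at γ with total 818.9 km.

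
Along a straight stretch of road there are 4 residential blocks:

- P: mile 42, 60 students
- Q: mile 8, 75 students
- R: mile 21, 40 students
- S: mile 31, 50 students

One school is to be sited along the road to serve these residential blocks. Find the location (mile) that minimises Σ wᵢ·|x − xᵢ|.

x = 21

For a sum of weighted absolute distances on a line, the optimum is the weighted median (not the mean). Total weight W = 225; half-weight = 112.5.
Sort by position and accumulate weight:
  mile 8 (Q, w=75) → cum 75
  mile 21 (R, w=40) → cum 115  ≥ 112.5 → median here
  mile 31 (S, w=50) → cum 165
  mile 42 (P, w=60) → cum 225
Optimal location: mile 21.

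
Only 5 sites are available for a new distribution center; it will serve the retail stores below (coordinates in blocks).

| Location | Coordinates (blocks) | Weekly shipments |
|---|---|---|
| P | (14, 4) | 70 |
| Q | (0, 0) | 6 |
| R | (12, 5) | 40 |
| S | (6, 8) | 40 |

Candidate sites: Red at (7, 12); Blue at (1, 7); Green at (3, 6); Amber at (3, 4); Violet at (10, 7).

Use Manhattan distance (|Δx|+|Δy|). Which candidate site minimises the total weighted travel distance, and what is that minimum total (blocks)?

Violet, total 952 blocks

Total weighted distance at each candidate:
  Red (7, 12): total = 1844
  Blue (1, 7): total = 1928
  Green (3, 6): total = 1564
  Amber (3, 4): total = 1492
  Violet (10, 7): total = 952
Minimum is at Violet with total 952 blocks.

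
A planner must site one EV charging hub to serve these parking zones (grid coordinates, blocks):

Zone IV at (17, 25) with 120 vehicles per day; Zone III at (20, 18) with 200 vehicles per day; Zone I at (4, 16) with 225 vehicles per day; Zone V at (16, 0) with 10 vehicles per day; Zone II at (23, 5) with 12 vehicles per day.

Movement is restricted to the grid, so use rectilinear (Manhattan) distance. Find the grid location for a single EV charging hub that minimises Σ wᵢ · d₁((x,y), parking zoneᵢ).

(17, 18)

Manhattan distance separates: Σwᵢ(|x−xᵢ|+|y−yᵢ|) = Σwᵢ|x−xᵢ| + Σwᵢ|y−yᵢ|, so x and y are optimised independently as 1-D weighted medians.
Total weight W = 567; half = 283.5.
x-coordinate, sorted with cumulative weight:
  x=4 (Zone I, w=225) cum 225
  x=16 (Zone V, w=10) cum 235
  x=17 (Zone IV, w=120) cum 355  ← median
  x=20 (Zone III, w=200) cum 555
  x=23 (Zone II, w=12) cum 567
⇒ x* = 17
y-coordinate, sorted with cumulative weight:
  y=0 (Zone V, w=10) cum 10
  y=5 (Zone II, w=12) cum 22
  y=16 (Zone I, w=225) cum 247
  y=18 (Zone III, w=200) cum 447  ← median
  y=25 (Zone IV, w=120) cum 567
⇒ y* = 18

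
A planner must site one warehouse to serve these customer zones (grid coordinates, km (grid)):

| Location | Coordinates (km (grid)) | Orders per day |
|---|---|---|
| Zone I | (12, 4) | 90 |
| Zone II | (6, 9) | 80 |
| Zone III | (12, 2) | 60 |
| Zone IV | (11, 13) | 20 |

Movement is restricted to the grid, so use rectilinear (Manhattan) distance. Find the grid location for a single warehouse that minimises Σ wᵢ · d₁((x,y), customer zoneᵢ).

(12, 4)

Manhattan distance separates: Σwᵢ(|x−xᵢ|+|y−yᵢ|) = Σwᵢ|x−xᵢ| + Σwᵢ|y−yᵢ|, so x and y are optimised independently as 1-D weighted medians.
Total weight W = 250; half = 125.
x-coordinate, sorted with cumulative weight:
  x=6 (Zone II, w=80) cum 80
  x=11 (Zone IV, w=20) cum 100
  x=12 (Zone I, w=90) cum 190  ← median
  x=12 (Zone III, w=60) cum 250
⇒ x* = 12
y-coordinate, sorted with cumulative weight:
  y=2 (Zone III, w=60) cum 60
  y=4 (Zone I, w=90) cum 150  ← median
  y=9 (Zone II, w=80) cum 230
  y=13 (Zone IV, w=20) cum 250
⇒ y* = 4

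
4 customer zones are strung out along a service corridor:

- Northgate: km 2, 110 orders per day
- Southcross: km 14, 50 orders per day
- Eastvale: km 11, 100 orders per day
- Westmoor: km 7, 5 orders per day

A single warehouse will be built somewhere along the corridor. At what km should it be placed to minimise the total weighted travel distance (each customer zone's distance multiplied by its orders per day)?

For a sum of weighted absolute distances on a line, the optimum is the weighted median (not the mean). Total weight W = 265; half-weight = 132.5.
Sort by position and accumulate weight:
  km 2 (Northgate, w=110) → cum 110
  km 7 (Westmoor, w=5) → cum 115
  km 11 (Eastvale, w=100) → cum 215  ≥ 132.5 → median here
  km 14 (Southcross, w=50) → cum 265
Optimal location: km 11.

x = 11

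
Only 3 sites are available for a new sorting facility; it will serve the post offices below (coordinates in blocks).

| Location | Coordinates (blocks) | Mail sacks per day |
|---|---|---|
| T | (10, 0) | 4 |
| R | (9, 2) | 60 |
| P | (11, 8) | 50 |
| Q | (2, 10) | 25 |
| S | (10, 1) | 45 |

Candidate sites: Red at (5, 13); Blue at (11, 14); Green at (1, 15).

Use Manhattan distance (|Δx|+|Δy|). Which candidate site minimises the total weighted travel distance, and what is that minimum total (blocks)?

Total weighted distance at each candidate:
  Red (5, 13): total = 2437
  Blue (11, 14): total = 2155
  Green (1, 15): total = 3391
Minimum is at Blue with total 2155 blocks.

Blue, total 2155 blocks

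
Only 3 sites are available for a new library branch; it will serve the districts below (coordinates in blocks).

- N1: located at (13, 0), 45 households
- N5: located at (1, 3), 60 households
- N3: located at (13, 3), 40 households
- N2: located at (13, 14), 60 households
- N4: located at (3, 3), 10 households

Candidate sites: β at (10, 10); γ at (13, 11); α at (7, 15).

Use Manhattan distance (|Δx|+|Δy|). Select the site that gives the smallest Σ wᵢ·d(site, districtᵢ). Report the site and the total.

γ, total 2375 blocks

Total weighted distance at each candidate:
  β (10, 10): total = 2505
  γ (13, 11): total = 2375
  α (7, 15): total = 3325
Minimum is at γ with total 2375 blocks.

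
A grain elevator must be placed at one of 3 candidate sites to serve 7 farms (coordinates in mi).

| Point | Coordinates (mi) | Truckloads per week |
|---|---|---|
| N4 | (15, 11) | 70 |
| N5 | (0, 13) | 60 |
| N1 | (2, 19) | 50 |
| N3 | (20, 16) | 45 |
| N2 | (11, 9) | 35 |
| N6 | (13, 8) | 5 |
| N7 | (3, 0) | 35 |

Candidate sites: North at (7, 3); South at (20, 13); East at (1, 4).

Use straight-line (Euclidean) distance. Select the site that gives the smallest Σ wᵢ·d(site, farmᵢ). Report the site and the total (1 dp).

Total weighted distance at each candidate:
  North (7, 3): total = 3656.3
  South (20, 13): total = 3797.4
  East (1, 4): total = 4013.0
Minimum is at North with total 3656.3 mi.

North, total 3656.3 mi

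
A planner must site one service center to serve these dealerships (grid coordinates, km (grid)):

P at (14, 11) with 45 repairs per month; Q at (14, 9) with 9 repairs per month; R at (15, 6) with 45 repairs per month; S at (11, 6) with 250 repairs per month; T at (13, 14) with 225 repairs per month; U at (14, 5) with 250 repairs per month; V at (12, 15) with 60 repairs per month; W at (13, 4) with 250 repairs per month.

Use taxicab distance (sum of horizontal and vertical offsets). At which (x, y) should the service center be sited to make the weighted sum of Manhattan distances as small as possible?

Manhattan distance separates: Σwᵢ(|x−xᵢ|+|y−yᵢ|) = Σwᵢ|x−xᵢ| + Σwᵢ|y−yᵢ|, so x and y are optimised independently as 1-D weighted medians.
Total weight W = 1134; half = 567.
x-coordinate, sorted with cumulative weight:
  x=11 (S, w=250) cum 250
  x=12 (V, w=60) cum 310
  x=13 (T, w=225) cum 535
  x=13 (W, w=250) cum 785  ← median
  x=14 (P, w=45) cum 830
  x=14 (Q, w=9) cum 839
  x=14 (U, w=250) cum 1089
  x=15 (R, w=45) cum 1134
⇒ x* = 13
y-coordinate, sorted with cumulative weight:
  y=4 (W, w=250) cum 250
  y=5 (U, w=250) cum 500
  y=6 (R, w=45) cum 545
  y=6 (S, w=250) cum 795  ← median
  y=9 (Q, w=9) cum 804
  y=11 (P, w=45) cum 849
  y=14 (T, w=225) cum 1074
  y=15 (V, w=60) cum 1134
⇒ y* = 6

(13, 6)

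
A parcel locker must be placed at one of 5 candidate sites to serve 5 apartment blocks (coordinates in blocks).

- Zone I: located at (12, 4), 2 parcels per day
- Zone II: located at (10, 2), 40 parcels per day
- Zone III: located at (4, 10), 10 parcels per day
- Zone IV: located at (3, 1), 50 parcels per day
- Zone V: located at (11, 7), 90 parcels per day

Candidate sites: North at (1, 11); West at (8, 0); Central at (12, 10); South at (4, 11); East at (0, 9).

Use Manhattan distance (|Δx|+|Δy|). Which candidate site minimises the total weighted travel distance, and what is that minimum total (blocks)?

West, total 1516 blocks

Total weighted distance at each candidate:
  North (1, 11): total = 2656
  West (8, 0): total = 1516
  Central (12, 10): total = 1752
  South (4, 11): total = 2180
  East (0, 9): total = 2484
Minimum is at West with total 1516 blocks.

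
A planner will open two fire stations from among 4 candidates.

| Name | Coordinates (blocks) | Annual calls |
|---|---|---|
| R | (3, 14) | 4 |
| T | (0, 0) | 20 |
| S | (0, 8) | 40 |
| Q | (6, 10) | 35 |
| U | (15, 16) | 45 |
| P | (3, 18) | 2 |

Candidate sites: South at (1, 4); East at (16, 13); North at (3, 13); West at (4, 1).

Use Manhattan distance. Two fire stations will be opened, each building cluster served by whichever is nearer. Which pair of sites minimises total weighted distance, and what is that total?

Evaluate every pair (each demand assigned to the nearer of the two):
  {South, East}: total = 945
  {East, North}: total = 1044
  {East, West}: total = 1197
  {South, North}: total = 1199
  {North, West}: total = 1319
  {South, West}: total = 1935
Best pair: {South, East} with total 945.

{South, East}, total 945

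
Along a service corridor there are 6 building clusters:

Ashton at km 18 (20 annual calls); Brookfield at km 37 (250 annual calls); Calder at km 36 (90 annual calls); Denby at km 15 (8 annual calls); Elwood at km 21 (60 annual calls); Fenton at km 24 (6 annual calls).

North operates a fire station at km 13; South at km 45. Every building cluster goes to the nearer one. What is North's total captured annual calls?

The indifferent point is the midpoint (13+45)/2 = 29; building clusters left of it (closer to North at 13) go to North, those right go to South.
  Denby at 15 (w=8) → North
  Ashton at 18 (w=20) → North
  Elwood at 21 (w=60) → North
  Fenton at 24 (w=6) → North
  Calder at 36 (w=90) → South
  Brookfield at 37 (w=250) → South
North captures 94; South captures 340.

94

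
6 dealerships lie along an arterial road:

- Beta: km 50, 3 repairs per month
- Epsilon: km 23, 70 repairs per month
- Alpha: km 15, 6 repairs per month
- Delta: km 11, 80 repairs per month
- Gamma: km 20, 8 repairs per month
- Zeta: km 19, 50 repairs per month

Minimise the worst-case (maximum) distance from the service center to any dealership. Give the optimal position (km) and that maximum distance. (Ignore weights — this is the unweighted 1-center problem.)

location 30.5, max distance 19.5

The 1-center on a line is the midpoint of the two extreme points: leftmost at 11, rightmost at 50.
Optimal location = (11 + 50)/2 = 30.5; maximum distance = (50 − 11)/2 = 19.5.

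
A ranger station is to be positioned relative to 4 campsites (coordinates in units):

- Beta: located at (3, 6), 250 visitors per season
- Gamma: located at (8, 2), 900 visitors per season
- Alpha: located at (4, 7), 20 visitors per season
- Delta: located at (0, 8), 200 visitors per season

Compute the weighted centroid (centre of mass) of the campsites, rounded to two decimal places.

(5.86, 3.68)

The minimiser of Σwᵢ‖p−pᵢ‖² is the weighted centroid p* = (Σwᵢpᵢ)/(Σwᵢ).
Σwᵢ = 1370.
Σwᵢxᵢ = 250·3 + 900·8 + 20·4 + 200·0 = 8030.
Σwᵢyᵢ = 250·6 + 900·2 + 20·7 + 200·8 = 5040.
x* = 8030/1370 = 5.86, y* = 5040/1370 = 3.68.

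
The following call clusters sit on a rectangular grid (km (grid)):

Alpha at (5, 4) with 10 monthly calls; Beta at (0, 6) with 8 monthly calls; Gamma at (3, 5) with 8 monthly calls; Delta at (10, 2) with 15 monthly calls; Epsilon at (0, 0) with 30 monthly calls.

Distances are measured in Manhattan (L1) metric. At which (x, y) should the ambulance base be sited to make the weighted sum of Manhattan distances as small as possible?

Manhattan distance separates: Σwᵢ(|x−xᵢ|+|y−yᵢ|) = Σwᵢ|x−xᵢ| + Σwᵢ|y−yᵢ|, so x and y are optimised independently as 1-D weighted medians.
Total weight W = 71; half = 35.5.
x-coordinate, sorted with cumulative weight:
  x=0 (Beta, w=8) cum 8
  x=0 (Epsilon, w=30) cum 38  ← median
  x=3 (Gamma, w=8) cum 46
  x=5 (Alpha, w=10) cum 56
  x=10 (Delta, w=15) cum 71
⇒ x* = 0
y-coordinate, sorted with cumulative weight:
  y=0 (Epsilon, w=30) cum 30
  y=2 (Delta, w=15) cum 45  ← median
  y=4 (Alpha, w=10) cum 55
  y=5 (Gamma, w=8) cum 63
  y=6 (Beta, w=8) cum 71
⇒ y* = 2

(0, 2)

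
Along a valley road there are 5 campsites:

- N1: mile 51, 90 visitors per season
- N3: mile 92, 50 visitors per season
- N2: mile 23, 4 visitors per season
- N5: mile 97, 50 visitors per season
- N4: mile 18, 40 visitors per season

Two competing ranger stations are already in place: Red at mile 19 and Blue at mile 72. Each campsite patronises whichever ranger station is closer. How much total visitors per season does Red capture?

The indifferent point is the midpoint (19+72)/2 = 45.5; campsites left of it (closer to Red at 19) go to Red, those right go to Blue.
  N4 at 18 (w=40) → Red
  N2 at 23 (w=4) → Red
  N1 at 51 (w=90) → Blue
  N3 at 92 (w=50) → Blue
  N5 at 97 (w=50) → Blue
Red captures 44; Blue captures 190.

44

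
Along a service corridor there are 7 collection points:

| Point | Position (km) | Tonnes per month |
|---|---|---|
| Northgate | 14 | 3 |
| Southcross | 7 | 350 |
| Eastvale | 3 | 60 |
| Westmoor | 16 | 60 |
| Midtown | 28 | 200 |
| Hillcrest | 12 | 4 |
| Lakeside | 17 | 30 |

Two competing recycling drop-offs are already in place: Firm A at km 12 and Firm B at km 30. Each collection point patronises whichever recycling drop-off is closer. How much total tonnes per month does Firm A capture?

507

The indifferent point is the midpoint (12+30)/2 = 21; collection points left of it (closer to Firm A at 12) go to Firm A, those right go to Firm B.
  Eastvale at 3 (w=60) → Firm A
  Southcross at 7 (w=350) → Firm A
  Hillcrest at 12 (w=4) → Firm A
  Northgate at 14 (w=3) → Firm A
  Westmoor at 16 (w=60) → Firm A
  Lakeside at 17 (w=30) → Firm A
  Midtown at 28 (w=200) → Firm B
Firm A captures 507; Firm B captures 200.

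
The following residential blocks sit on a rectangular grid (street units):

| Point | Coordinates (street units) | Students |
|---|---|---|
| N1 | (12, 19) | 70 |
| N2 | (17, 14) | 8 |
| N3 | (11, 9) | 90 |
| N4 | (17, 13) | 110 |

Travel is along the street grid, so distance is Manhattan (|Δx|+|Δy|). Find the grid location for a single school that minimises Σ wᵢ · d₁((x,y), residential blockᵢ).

(12, 13)

Manhattan distance separates: Σwᵢ(|x−xᵢ|+|y−yᵢ|) = Σwᵢ|x−xᵢ| + Σwᵢ|y−yᵢ|, so x and y are optimised independently as 1-D weighted medians.
Total weight W = 278; half = 139.
x-coordinate, sorted with cumulative weight:
  x=11 (N3, w=90) cum 90
  x=12 (N1, w=70) cum 160  ← median
  x=17 (N2, w=8) cum 168
  x=17 (N4, w=110) cum 278
⇒ x* = 12
y-coordinate, sorted with cumulative weight:
  y=9 (N3, w=90) cum 90
  y=13 (N4, w=110) cum 200  ← median
  y=14 (N2, w=8) cum 208
  y=19 (N1, w=70) cum 278
⇒ y* = 13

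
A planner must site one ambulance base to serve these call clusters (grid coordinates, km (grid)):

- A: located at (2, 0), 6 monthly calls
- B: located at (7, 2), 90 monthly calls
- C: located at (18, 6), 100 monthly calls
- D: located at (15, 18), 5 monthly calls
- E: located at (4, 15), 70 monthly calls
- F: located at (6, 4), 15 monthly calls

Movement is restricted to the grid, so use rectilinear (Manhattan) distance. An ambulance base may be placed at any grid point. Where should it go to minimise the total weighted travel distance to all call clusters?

Manhattan distance separates: Σwᵢ(|x−xᵢ|+|y−yᵢ|) = Σwᵢ|x−xᵢ| + Σwᵢ|y−yᵢ|, so x and y are optimised independently as 1-D weighted medians.
Total weight W = 286; half = 143.
x-coordinate, sorted with cumulative weight:
  x=2 (A, w=6) cum 6
  x=4 (E, w=70) cum 76
  x=6 (F, w=15) cum 91
  x=7 (B, w=90) cum 181  ← median
  x=15 (D, w=5) cum 186
  x=18 (C, w=100) cum 286
⇒ x* = 7
y-coordinate, sorted with cumulative weight:
  y=0 (A, w=6) cum 6
  y=2 (B, w=90) cum 96
  y=4 (F, w=15) cum 111
  y=6 (C, w=100) cum 211  ← median
  y=15 (E, w=70) cum 281
  y=18 (D, w=5) cum 286
⇒ y* = 6

(7, 6)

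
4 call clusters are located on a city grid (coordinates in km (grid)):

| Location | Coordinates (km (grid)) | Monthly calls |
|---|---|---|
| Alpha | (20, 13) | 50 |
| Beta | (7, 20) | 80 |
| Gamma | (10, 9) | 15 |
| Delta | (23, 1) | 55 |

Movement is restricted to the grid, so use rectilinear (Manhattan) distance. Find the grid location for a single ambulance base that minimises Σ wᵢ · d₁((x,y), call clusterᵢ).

(20, 13)

Manhattan distance separates: Σwᵢ(|x−xᵢ|+|y−yᵢ|) = Σwᵢ|x−xᵢ| + Σwᵢ|y−yᵢ|, so x and y are optimised independently as 1-D weighted medians.
Total weight W = 200; half = 100.
x-coordinate, sorted with cumulative weight:
  x=7 (Beta, w=80) cum 80
  x=10 (Gamma, w=15) cum 95
  x=20 (Alpha, w=50) cum 145  ← median
  x=23 (Delta, w=55) cum 200
⇒ x* = 20
y-coordinate, sorted with cumulative weight:
  y=1 (Delta, w=55) cum 55
  y=9 (Gamma, w=15) cum 70
  y=13 (Alpha, w=50) cum 120  ← median
  y=20 (Beta, w=80) cum 200
⇒ y* = 13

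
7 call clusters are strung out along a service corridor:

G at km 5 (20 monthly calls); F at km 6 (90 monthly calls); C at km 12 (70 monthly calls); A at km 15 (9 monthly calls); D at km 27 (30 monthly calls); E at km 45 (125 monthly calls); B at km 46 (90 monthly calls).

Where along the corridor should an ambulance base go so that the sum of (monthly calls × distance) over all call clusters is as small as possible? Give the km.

x = 27

For a sum of weighted absolute distances on a line, the optimum is the weighted median (not the mean). Total weight W = 434; half-weight = 217.
Sort by position and accumulate weight:
  km 5 (G, w=20) → cum 20
  km 6 (F, w=90) → cum 110
  km 12 (C, w=70) → cum 180
  km 15 (A, w=9) → cum 189
  km 27 (D, w=30) → cum 219  ≥ 217 → median here
  km 45 (E, w=125) → cum 344
  km 46 (B, w=90) → cum 434
Optimal location: km 27.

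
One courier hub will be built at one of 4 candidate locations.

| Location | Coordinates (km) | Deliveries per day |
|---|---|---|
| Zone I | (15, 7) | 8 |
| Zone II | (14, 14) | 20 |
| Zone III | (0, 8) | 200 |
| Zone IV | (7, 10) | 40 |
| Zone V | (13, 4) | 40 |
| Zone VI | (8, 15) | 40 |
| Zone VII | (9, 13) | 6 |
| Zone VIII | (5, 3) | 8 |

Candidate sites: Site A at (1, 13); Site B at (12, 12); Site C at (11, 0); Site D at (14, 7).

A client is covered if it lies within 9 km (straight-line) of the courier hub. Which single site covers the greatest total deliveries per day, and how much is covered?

Site A, covering 286

Coverage radius r = 9 km; a point is covered iff (Δx)²+(Δy)² ≤ 9² = 81.
  Site A (1, 13): covers {Zone III, Zone IV, Zone VI, Zone VII} → 286
  Site B (12, 12): covers {Zone I, Zone II, Zone IV, Zone V, Zone VI, Zone VII} → 154
  Site C (11, 0): covers {Zone I, Zone V, Zone VIII} → 56
  Site D (14, 7): covers {Zone I, Zone II, Zone IV, Zone V, Zone VII} → 114
Maximum coverage at Site A: 286 deliveries per day.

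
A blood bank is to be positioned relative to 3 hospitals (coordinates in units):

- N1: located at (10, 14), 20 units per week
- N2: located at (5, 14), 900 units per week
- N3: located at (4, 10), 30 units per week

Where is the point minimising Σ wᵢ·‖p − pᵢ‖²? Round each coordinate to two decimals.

(5.07, 13.87)

The minimiser of Σwᵢ‖p−pᵢ‖² is the weighted centroid p* = (Σwᵢpᵢ)/(Σwᵢ).
Σwᵢ = 950.
Σwᵢxᵢ = 20·10 + 900·5 + 30·4 = 4820.
Σwᵢyᵢ = 20·14 + 900·14 + 30·10 = 13180.
x* = 4820/950 = 5.07, y* = 13180/950 = 13.87.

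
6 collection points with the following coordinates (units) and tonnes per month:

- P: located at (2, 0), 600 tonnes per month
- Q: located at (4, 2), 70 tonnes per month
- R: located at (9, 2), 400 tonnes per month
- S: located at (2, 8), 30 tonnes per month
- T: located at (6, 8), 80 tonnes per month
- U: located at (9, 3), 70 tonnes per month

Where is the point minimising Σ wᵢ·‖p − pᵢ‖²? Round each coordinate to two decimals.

The minimiser of Σwᵢ‖p−pᵢ‖² is the weighted centroid p* = (Σwᵢpᵢ)/(Σwᵢ).
Σwᵢ = 1250.
Σwᵢxᵢ = 600·2 + 70·4 + 400·9 + 30·2 + 80·6 + 70·9 = 6250.
Σwᵢyᵢ = 600·0 + 70·2 + 400·2 + 30·8 + 80·8 + 70·3 = 2030.
x* = 6250/1250 = 5.00, y* = 2030/1250 = 1.62.

(5.00, 1.62)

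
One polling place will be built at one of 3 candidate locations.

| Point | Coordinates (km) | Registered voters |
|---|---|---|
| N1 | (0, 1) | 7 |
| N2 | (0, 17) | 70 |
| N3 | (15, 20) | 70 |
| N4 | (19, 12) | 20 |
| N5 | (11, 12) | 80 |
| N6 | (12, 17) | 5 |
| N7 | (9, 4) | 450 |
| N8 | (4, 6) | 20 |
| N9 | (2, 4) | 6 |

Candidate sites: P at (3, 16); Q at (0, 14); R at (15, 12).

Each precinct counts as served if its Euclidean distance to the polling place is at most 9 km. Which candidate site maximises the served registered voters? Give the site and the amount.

R, covering 175

Coverage radius r = 9 km; a point is covered iff (Δx)²+(Δy)² ≤ 9² = 81.
  P (3, 16): covers {N2, N5} → 150
  Q (0, 14): covers {N2, N8} → 90
  R (15, 12): covers {N3, N4, N5, N6} → 175
Maximum coverage at R: 175 registered voters.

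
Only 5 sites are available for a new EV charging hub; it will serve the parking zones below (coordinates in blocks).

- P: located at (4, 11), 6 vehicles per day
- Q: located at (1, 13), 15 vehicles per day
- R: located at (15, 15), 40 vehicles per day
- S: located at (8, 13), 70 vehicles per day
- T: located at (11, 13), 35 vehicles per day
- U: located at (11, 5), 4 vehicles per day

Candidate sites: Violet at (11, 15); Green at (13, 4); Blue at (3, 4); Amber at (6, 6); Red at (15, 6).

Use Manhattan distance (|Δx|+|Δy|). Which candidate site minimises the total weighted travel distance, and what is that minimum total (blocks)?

Total weighted distance at each candidate:
  Violet (11, 15): total = 866
  Green (13, 4): total = 2308
  Blue (3, 4): total = 2744
  Amber (6, 6): total = 2016
  Red (15, 6): total = 2156
Minimum is at Violet with total 866 blocks.

Violet, total 866 blocks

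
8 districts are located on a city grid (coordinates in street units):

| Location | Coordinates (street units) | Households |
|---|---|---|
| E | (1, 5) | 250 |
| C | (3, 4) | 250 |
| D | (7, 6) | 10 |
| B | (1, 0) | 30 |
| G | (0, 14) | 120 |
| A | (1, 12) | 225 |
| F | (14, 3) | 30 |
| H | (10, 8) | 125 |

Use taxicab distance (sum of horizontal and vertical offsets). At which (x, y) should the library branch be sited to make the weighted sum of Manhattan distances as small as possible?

Manhattan distance separates: Σwᵢ(|x−xᵢ|+|y−yᵢ|) = Σwᵢ|x−xᵢ| + Σwᵢ|y−yᵢ|, so x and y are optimised independently as 1-D weighted medians.
Total weight W = 1040; half = 520.
x-coordinate, sorted with cumulative weight:
  x=0 (G, w=120) cum 120
  x=1 (E, w=250) cum 370
  x=1 (B, w=30) cum 400
  x=1 (A, w=225) cum 625  ← median
  x=3 (C, w=250) cum 875
  x=7 (D, w=10) cum 885
  x=10 (H, w=125) cum 1010
  x=14 (F, w=30) cum 1040
⇒ x* = 1
y-coordinate, sorted with cumulative weight:
  y=0 (B, w=30) cum 30
  y=3 (F, w=30) cum 60
  y=4 (C, w=250) cum 310
  y=5 (E, w=250) cum 560  ← median
  y=6 (D, w=10) cum 570
  y=8 (H, w=125) cum 695
  y=12 (A, w=225) cum 920
  y=14 (G, w=120) cum 1040
⇒ y* = 5

(1, 5)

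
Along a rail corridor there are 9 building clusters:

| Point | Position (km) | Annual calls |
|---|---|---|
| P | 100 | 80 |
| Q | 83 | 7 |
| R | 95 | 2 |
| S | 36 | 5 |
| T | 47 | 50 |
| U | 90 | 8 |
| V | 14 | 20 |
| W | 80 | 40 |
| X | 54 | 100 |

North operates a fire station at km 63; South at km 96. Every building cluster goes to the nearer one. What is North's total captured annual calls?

175

The indifferent point is the midpoint (63+96)/2 = 79.5; building clusters left of it (closer to North at 63) go to North, those right go to South.
  V at 14 (w=20) → North
  S at 36 (w=5) → North
  T at 47 (w=50) → North
  X at 54 (w=100) → North
  W at 80 (w=40) → South
  Q at 83 (w=7) → South
  U at 90 (w=8) → South
  R at 95 (w=2) → South
  P at 100 (w=80) → South
North captures 175; South captures 137.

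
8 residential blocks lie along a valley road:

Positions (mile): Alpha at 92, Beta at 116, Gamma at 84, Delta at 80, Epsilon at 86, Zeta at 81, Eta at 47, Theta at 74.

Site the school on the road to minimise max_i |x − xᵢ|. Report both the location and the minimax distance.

location 81.5, max distance 34.5

The 1-center on a line is the midpoint of the two extreme points: leftmost at 47, rightmost at 116.
Optimal location = (47 + 116)/2 = 81.5; maximum distance = (116 − 47)/2 = 34.5.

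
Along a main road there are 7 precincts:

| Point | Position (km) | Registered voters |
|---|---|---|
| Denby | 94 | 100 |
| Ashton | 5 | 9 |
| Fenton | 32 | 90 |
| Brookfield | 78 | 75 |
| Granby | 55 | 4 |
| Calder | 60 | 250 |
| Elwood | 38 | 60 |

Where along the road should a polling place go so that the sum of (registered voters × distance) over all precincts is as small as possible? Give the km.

For a sum of weighted absolute distances on a line, the optimum is the weighted median (not the mean). Total weight W = 588; half-weight = 294.
Sort by position and accumulate weight:
  km 5 (Ashton, w=9) → cum 9
  km 32 (Fenton, w=90) → cum 99
  km 38 (Elwood, w=60) → cum 159
  km 55 (Granby, w=4) → cum 163
  km 60 (Calder, w=250) → cum 413  ≥ 294 → median here
  km 78 (Brookfield, w=75) → cum 488
  km 94 (Denby, w=100) → cum 588
Optimal location: km 60.

x = 60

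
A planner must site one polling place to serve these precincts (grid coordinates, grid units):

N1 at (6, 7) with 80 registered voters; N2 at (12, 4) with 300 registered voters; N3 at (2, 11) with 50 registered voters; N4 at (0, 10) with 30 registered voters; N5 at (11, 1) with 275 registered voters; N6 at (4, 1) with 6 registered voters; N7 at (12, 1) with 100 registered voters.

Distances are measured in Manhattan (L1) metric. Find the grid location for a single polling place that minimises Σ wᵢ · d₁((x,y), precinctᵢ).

Manhattan distance separates: Σwᵢ(|x−xᵢ|+|y−yᵢ|) = Σwᵢ|x−xᵢ| + Σwᵢ|y−yᵢ|, so x and y are optimised independently as 1-D weighted medians.
Total weight W = 841; half = 420.5.
x-coordinate, sorted with cumulative weight:
  x=0 (N4, w=30) cum 30
  x=2 (N3, w=50) cum 80
  x=4 (N6, w=6) cum 86
  x=6 (N1, w=80) cum 166
  x=11 (N5, w=275) cum 441  ← median
  x=12 (N2, w=300) cum 741
  x=12 (N7, w=100) cum 841
⇒ x* = 11
y-coordinate, sorted with cumulative weight:
  y=1 (N5, w=275) cum 275
  y=1 (N6, w=6) cum 281
  y=1 (N7, w=100) cum 381
  y=4 (N2, w=300) cum 681  ← median
  y=7 (N1, w=80) cum 761
  y=10 (N4, w=30) cum 791
  y=11 (N3, w=50) cum 841
⇒ y* = 4

(11, 4)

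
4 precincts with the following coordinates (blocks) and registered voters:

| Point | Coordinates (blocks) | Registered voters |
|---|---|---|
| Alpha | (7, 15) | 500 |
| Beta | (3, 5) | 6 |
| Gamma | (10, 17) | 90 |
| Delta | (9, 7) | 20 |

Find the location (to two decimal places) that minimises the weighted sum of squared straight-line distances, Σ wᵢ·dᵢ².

(7.46, 14.94)

The minimiser of Σwᵢ‖p−pᵢ‖² is the weighted centroid p* = (Σwᵢpᵢ)/(Σwᵢ).
Σwᵢ = 616.
Σwᵢxᵢ = 500·7 + 6·3 + 90·10 + 20·9 = 4598.
Σwᵢyᵢ = 500·15 + 6·5 + 90·17 + 20·7 = 9200.
x* = 4598/616 = 7.46, y* = 9200/616 = 14.94.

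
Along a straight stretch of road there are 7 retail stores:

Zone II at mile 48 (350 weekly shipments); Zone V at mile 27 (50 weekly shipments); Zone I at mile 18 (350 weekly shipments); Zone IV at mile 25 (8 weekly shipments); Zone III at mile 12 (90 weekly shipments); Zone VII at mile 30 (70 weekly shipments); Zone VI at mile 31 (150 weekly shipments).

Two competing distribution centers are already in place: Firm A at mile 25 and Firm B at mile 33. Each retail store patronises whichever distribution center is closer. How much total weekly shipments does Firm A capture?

The indifferent point is the midpoint (25+33)/2 = 29; retail stores left of it (closer to Firm A at 25) go to Firm A, those right go to Firm B.
  Zone III at 12 (w=90) → Firm A
  Zone I at 18 (w=350) → Firm A
  Zone IV at 25 (w=8) → Firm A
  Zone V at 27 (w=50) → Firm A
  Zone VII at 30 (w=70) → Firm B
  Zone VI at 31 (w=150) → Firm B
  Zone II at 48 (w=350) → Firm B
Firm A captures 498; Firm B captures 570.

498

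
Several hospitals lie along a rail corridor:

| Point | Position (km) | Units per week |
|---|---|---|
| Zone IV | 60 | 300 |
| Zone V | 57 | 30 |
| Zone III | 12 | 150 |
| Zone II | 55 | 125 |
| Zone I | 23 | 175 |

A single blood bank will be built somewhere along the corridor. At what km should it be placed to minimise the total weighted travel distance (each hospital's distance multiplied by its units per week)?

For a sum of weighted absolute distances on a line, the optimum is the weighted median (not the mean). Total weight W = 780; half-weight = 390.
Sort by position and accumulate weight:
  km 12 (Zone III, w=150) → cum 150
  km 23 (Zone I, w=175) → cum 325
  km 55 (Zone II, w=125) → cum 450  ≥ 390 → median here
  km 57 (Zone V, w=30) → cum 480
  km 60 (Zone IV, w=300) → cum 780
Optimal location: km 55.

x = 55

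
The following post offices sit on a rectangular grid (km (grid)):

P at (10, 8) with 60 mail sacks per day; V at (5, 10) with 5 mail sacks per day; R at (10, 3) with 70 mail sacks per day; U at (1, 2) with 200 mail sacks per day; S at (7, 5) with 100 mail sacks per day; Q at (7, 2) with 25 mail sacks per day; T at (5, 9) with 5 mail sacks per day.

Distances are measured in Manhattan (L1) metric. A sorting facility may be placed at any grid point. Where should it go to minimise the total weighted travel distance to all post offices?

(7, 3)

Manhattan distance separates: Σwᵢ(|x−xᵢ|+|y−yᵢ|) = Σwᵢ|x−xᵢ| + Σwᵢ|y−yᵢ|, so x and y are optimised independently as 1-D weighted medians.
Total weight W = 465; half = 232.5.
x-coordinate, sorted with cumulative weight:
  x=1 (U, w=200) cum 200
  x=5 (V, w=5) cum 205
  x=5 (T, w=5) cum 210
  x=7 (S, w=100) cum 310  ← median
  x=7 (Q, w=25) cum 335
  x=10 (P, w=60) cum 395
  x=10 (R, w=70) cum 465
⇒ x* = 7
y-coordinate, sorted with cumulative weight:
  y=2 (U, w=200) cum 200
  y=2 (Q, w=25) cum 225
  y=3 (R, w=70) cum 295  ← median
  y=5 (S, w=100) cum 395
  y=8 (P, w=60) cum 455
  y=9 (T, w=5) cum 460
  y=10 (V, w=5) cum 465
⇒ y* = 3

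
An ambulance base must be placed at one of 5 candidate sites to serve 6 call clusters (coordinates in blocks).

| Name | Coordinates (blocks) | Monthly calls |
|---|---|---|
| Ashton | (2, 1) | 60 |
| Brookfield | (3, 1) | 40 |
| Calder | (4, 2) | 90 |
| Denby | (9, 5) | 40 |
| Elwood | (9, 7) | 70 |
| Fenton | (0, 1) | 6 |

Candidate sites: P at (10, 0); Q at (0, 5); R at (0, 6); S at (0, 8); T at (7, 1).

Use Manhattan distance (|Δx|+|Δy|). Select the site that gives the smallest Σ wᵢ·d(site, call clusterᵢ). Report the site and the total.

T, total 1662 blocks

Total weighted distance at each candidate:
  P (10, 0): total = 2446
  Q (0, 5): total = 2424
  R (0, 6): total = 2590
  S (0, 8): total = 3062
  T (7, 1): total = 1662
Minimum is at T with total 1662 blocks.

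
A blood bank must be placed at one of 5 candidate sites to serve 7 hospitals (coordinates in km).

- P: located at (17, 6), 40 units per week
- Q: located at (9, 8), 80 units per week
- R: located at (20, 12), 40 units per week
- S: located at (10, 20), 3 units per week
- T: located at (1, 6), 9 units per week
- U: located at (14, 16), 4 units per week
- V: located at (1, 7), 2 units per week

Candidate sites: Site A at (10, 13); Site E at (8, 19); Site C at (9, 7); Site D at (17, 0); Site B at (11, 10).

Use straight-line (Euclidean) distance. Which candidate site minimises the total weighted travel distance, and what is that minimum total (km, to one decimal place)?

Site C, total 1054.7 km

Total weighted distance at each candidate:
  Site A (10, 13): total = 1371.1
  Site E (8, 19): total = 2266.0
  Site C (9, 7): total = 1054.7
  Site D (17, 0): total = 1957.3
  Site B (11, 10): total = 1058.3
Minimum is at Site C with total 1054.7 km.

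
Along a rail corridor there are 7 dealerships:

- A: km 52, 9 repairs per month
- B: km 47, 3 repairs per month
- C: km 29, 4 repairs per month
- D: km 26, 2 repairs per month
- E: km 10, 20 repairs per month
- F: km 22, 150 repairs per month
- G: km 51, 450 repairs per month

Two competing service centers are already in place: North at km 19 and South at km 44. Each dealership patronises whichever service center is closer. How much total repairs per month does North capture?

176

The indifferent point is the midpoint (19+44)/2 = 31.5; dealerships left of it (closer to North at 19) go to North, those right go to South.
  E at 10 (w=20) → North
  F at 22 (w=150) → North
  D at 26 (w=2) → North
  C at 29 (w=4) → North
  B at 47 (w=3) → South
  G at 51 (w=450) → South
  A at 52 (w=9) → South
North captures 176; South captures 462.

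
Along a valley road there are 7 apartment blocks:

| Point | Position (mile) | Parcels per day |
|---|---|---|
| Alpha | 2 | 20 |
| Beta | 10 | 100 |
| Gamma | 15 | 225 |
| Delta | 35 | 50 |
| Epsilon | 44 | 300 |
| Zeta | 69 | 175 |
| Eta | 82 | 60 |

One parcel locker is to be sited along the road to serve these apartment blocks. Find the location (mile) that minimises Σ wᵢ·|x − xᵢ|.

For a sum of weighted absolute distances on a line, the optimum is the weighted median (not the mean). Total weight W = 930; half-weight = 465.
Sort by position and accumulate weight:
  mile 2 (Alpha, w=20) → cum 20
  mile 10 (Beta, w=100) → cum 120
  mile 15 (Gamma, w=225) → cum 345
  mile 35 (Delta, w=50) → cum 395
  mile 44 (Epsilon, w=300) → cum 695  ≥ 465 → median here
  mile 69 (Zeta, w=175) → cum 870
  mile 82 (Eta, w=60) → cum 930
Optimal location: mile 44.

x = 44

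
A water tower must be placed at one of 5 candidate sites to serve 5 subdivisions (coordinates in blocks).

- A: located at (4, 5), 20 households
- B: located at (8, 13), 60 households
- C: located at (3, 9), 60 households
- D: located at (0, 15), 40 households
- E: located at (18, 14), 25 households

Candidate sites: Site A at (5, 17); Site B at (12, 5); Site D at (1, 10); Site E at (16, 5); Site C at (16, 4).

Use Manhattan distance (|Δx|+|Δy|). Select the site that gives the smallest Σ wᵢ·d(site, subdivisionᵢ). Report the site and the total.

Total weighted distance at each candidate:
  Site A (5, 17): total = 1960
  Site B (12, 5): total = 2915
  Site D (1, 10): total = 1705
  Site E (16, 5): total = 3535
  Site C (16, 4): total = 3740
Minimum is at Site D with total 1705 blocks.

Site D, total 1705 blocks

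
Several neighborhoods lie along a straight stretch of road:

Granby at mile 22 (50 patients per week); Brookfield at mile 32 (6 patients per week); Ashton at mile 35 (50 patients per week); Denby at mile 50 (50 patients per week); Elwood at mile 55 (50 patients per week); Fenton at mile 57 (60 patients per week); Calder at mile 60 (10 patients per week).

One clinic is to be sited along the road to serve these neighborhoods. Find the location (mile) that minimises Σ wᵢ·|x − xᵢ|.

For a sum of weighted absolute distances on a line, the optimum is the weighted median (not the mean). Total weight W = 276; half-weight = 138.
Sort by position and accumulate weight:
  mile 22 (Granby, w=50) → cum 50
  mile 32 (Brookfield, w=6) → cum 56
  mile 35 (Ashton, w=50) → cum 106
  mile 50 (Denby, w=50) → cum 156  ≥ 138 → median here
  mile 55 (Elwood, w=50) → cum 206
  mile 57 (Fenton, w=60) → cum 266
  mile 60 (Calder, w=10) → cum 276
Optimal location: mile 50.

x = 50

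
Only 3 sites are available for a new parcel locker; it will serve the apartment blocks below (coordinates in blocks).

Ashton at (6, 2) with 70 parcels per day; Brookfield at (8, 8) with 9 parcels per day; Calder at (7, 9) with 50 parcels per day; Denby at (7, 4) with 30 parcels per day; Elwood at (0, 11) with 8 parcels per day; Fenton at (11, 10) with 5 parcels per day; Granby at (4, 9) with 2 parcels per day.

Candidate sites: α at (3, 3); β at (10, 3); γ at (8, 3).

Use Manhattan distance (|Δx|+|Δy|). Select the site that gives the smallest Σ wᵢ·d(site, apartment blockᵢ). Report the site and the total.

γ, total 863 blocks

Total weighted distance at each candidate:
  α (3, 3): total = 1197
  β (10, 3): total = 1191
  γ (8, 3): total = 863
Minimum is at γ with total 863 blocks.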